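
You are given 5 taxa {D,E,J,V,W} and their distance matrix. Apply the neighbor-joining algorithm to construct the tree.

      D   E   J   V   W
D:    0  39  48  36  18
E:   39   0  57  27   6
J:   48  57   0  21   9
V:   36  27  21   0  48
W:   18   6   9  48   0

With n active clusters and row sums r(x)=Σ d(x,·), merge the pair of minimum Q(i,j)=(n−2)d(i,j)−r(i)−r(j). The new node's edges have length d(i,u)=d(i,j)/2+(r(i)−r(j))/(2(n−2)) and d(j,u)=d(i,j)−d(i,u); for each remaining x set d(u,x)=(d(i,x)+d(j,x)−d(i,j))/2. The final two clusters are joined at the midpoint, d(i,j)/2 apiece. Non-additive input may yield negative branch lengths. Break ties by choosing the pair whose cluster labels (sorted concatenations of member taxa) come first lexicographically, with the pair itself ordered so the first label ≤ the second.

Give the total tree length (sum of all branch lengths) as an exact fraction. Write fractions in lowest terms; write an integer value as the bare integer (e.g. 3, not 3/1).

531/8

iteration 1: select J,V (d=21, Q=-204); attach at lengths (11, 10); label the merged cluster JV
  updated: d(D,JV)=63/2, d(E,JV)=63/2, d(JV,W)=18
iteration 2: select D,JV (d=63/2, Q=-213/2); attach at lengths (141/8, 111/8); label the merged cluster DJV
  updated: d(DJV,E)=39/2, d(DJV,W)=9/4
iteration 3: select DJV,E (d=39/2, Q=-111/4); attach at lengths (63/8, 93/8); label the merged cluster DEJV
  updated: d(DEJV,W)=-45/8
iteration 4: select DEJV,W (d=-45/8); attach at lengths (-45/16, -45/16); label the merged cluster DEJVW
final tree: (((D:141/8,(J:11,V:10):111/8):63/8,E:93/8):-45/16,W:-45/16)
total length: 531/8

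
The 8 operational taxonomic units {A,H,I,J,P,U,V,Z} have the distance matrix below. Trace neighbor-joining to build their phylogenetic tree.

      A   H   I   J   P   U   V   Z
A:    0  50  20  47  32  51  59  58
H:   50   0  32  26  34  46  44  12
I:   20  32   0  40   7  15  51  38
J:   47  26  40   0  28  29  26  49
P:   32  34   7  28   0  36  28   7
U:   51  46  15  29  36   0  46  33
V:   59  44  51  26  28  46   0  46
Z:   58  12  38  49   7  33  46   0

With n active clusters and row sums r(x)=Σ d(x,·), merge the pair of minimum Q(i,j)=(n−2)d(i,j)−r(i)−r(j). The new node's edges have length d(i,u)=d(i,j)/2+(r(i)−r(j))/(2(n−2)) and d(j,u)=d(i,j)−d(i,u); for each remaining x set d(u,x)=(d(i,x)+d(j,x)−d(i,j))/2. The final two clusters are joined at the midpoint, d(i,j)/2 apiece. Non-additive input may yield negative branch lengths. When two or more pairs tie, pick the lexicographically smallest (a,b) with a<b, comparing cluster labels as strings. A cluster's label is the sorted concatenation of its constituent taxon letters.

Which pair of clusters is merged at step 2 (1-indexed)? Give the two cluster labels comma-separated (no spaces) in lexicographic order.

J,V

iteration 1: select H,Z (d=12, Q=-415); attach at lengths (73/12, 71/12); label the merged cluster HZ
  updated: d(A,HZ)=48, d(HZ,I)=29, d(HZ,J)=63/2, d(HZ,P)=29/2, d(HZ,U)=67/2, d(HZ,V)=39
iteration 2: select J,V (d=26, Q=-641/2); attach at lengths (33/4, 71/4); label the merged cluster JV
  updated: d(A,JV)=40, d(HZ,JV)=89/4, d(I,JV)=65/2, d(JV,P)=15, d(JV,U)=49/2
iteration 3: select A,I (d=20, Q=-429/2); attach at lengths (335/16, -15/16); label the merged cluster AI
  updated: d(AI,HZ)=57/2, d(AI,JV)=105/4, d(AI,P)=19/2, d(AI,U)=23
iteration 4: select AI,U (d=23, Q=-541/4); attach at lengths (157/24, 395/24); label the merged cluster AIU
  updated: d(AIU,HZ)=39/2, d(AIU,JV)=111/8, d(AIU,P)=45/4
iteration 5: select AIU,JV (d=111/8, Q=-68); attach at lengths (85/16, 137/16); label the merged cluster AIJUV
  updated: d(AIJUV,HZ)=223/16, d(AIJUV,P)=99/16
iteration 6: select AIJUV,HZ (d=223/16, Q=-277/8); attach at lengths (45/16, 89/8); label the merged cluster AHIJUVZ
  updated: d(AHIJUVZ,P)=27/8
iteration 7: select AHIJUVZ,P (d=27/8); attach at lengths (27/16, 27/16); label the merged cluster AHIJPUVZ
final tree: (((((A:335/16,I:-15/16):157/24,U:395/24):85/16,(J:33/4,V:71/4):137/16):45/16,(H:73/12,Z:71/12):89/8):27/16,P:27/16)
total length: 1795/16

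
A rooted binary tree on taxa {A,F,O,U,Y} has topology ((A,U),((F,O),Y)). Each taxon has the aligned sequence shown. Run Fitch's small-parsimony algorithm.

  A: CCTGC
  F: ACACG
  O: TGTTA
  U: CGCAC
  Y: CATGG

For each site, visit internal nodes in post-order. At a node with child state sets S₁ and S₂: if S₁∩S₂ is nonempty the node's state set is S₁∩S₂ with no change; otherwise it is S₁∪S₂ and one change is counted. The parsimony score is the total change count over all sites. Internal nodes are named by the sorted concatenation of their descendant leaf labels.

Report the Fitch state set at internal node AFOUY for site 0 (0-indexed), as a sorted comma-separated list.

C

site 0, node AU: A={C} ∩ U={C} → {C} (+0)
site 0, node FO: F={A} ∪ O={T} → {A,T} (+1)
site 0, node FOY: FO={A,T} ∪ Y={C} → {A,C,T} (+1)
site 0, node AFOUY: AU={C} ∩ FOY={A,C,T} → {C} (+0)
site 1, node AU: A={C} ∪ U={G} → {C,G} (+1)
site 1, node FO: F={C} ∪ O={G} → {C,G} (+1)
site 1, node FOY: FO={C,G} ∪ Y={A} → {A,C,G} (+1)
site 1, node AFOUY: AU={C,G} ∩ FOY={A,C,G} → {C,G} (+0)
site 2, node AU: A={T} ∪ U={C} → {C,T} (+1)
site 2, node FO: F={A} ∪ O={T} → {A,T} (+1)
site 2, node FOY: FO={A,T} ∩ Y={T} → {T} (+0)
site 2, node AFOUY: AU={C,T} ∩ FOY={T} → {T} (+0)
site 3, node AU: A={G} ∪ U={A} → {A,G} (+1)
site 3, node FO: F={C} ∪ O={T} → {C,T} (+1)
site 3, node FOY: FO={C,T} ∪ Y={G} → {C,G,T} (+1)
site 3, node AFOUY: AU={A,G} ∩ FOY={C,G,T} → {G} (+0)
site 4, node AU: A={C} ∩ U={C} → {C} (+0)
site 4, node FO: F={G} ∪ O={A} → {A,G} (+1)
site 4, node FOY: FO={A,G} ∩ Y={G} → {G} (+0)
site 4, node AFOUY: AU={C} ∪ FOY={G} → {C,G} (+1)
per-site changes: [2, 3, 2, 3, 2]; total = 12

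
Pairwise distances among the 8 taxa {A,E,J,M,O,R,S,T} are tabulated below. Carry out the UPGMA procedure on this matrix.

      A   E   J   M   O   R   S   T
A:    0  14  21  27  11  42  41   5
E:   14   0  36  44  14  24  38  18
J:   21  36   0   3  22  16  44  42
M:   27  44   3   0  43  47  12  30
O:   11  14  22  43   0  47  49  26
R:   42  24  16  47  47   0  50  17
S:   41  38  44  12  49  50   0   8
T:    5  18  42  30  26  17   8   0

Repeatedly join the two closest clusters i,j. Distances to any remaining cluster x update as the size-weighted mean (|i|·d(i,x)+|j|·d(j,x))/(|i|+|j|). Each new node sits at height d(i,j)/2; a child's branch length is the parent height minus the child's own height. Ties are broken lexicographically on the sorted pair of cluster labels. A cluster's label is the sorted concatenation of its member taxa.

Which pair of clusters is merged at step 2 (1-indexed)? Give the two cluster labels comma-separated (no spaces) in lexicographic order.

1. join J+M (d=3) ⇒ JM; edges |J|=3/2, |M|=3/2
  updated: d(A,JM)=24, d(E,JM)=40, d(JM,O)=65/2, d(JM,R)=63/2, d(JM,S)=28, d(JM,T)=36
2. join A+T (d=5) ⇒ AT; edges |A|=5/2, |T|=5/2
  updated: d(AT,E)=16, d(AT,JM)=30, d(AT,O)=37/2, d(AT,R)=59/2, d(AT,S)=49/2
3. join E+O (d=14) ⇒ EO; edges |E|=7, |O|=7
  updated: d(AT,EO)=69/4, d(EO,JM)=145/4, d(EO,R)=71/2, d(EO,S)=87/2
4. join AT+EO (d=69/4) ⇒ AEOT; edges |AT|=49/8, |EO|=13/8
  updated: d(AEOT,JM)=265/8, d(AEOT,R)=65/2, d(AEOT,S)=34
5. join JM+S (d=28) ⇒ JMS; edges |JM|=25/2, |S|=14
  updated: d(AEOT,JMS)=401/12, d(JMS,R)=113/3
6. join AEOT+R (d=65/2) ⇒ AEORT; edges |AEOT|=61/8, |R|=65/4
  updated: d(AEORT,JMS)=514/15
7. join AEORT+JMS (d=514/15) ⇒ AEJMORST; edges |AEORT|=53/60, |JMS|=47/15
final tree: ((((A:5/2,T:5/2):49/8,(E:7,O:7):13/8):61/8,R:65/4):53/60,((J:3/2,M:3/2):25/2,S:14):47/15)
total length: 10097/120

A,T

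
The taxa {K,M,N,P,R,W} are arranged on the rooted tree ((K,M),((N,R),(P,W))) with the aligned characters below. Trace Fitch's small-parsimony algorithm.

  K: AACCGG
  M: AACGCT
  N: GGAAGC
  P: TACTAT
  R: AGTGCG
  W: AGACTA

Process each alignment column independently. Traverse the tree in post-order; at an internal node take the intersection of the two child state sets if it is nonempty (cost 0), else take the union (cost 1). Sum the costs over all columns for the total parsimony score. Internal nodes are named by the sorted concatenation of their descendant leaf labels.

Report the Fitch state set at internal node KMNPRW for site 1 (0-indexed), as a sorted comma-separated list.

KM@0: {A} ∩ {A} = {A} (intersection, +0)
NR@0: {G} ∪ {A} = {A,G} (union, +1)
PW@0: {T} ∪ {A} = {A,T} (union, +1)
NPRW@0: {A,G} ∩ {A,T} = {A} (intersection, +0)
KMNPRW@0: {A} ∩ {A} = {A} (intersection, +0)
KM@1: {A} ∩ {A} = {A} (intersection, +0)
NR@1: {G} ∩ {G} = {G} (intersection, +0)
PW@1: {A} ∪ {G} = {A,G} (union, +1)
NPRW@1: {G} ∩ {A,G} = {G} (intersection, +0)
KMNPRW@1: {A} ∪ {G} = {A,G} (union, +1)
KM@2: {C} ∩ {C} = {C} (intersection, +0)
NR@2: {A} ∪ {T} = {A,T} (union, +1)
PW@2: {C} ∪ {A} = {A,C} (union, +1)
NPRW@2: {A,T} ∩ {A,C} = {A} (intersection, +0)
KMNPRW@2: {C} ∪ {A} = {A,C} (union, +1)
KM@3: {C} ∪ {G} = {C,G} (union, +1)
NR@3: {A} ∪ {G} = {A,G} (union, +1)
PW@3: {T} ∪ {C} = {C,T} (union, +1)
NPRW@3: {A,G} ∪ {C,T} = {A,C,G,T} (union, +1)
KMNPRW@3: {C,G} ∩ {A,C,G,T} = {C,G} (intersection, +0)
KM@4: {G} ∪ {C} = {C,G} (union, +1)
NR@4: {G} ∪ {C} = {C,G} (union, +1)
PW@4: {A} ∪ {T} = {A,T} (union, +1)
NPRW@4: {C,G} ∪ {A,T} = {A,C,G,T} (union, +1)
KMNPRW@4: {C,G} ∩ {A,C,G,T} = {C,G} (intersection, +0)
KM@5: {G} ∪ {T} = {G,T} (union, +1)
NR@5: {C} ∪ {G} = {C,G} (union, +1)
PW@5: {T} ∪ {A} = {A,T} (union, +1)
NPRW@5: {C,G} ∪ {A,T} = {A,C,G,T} (union, +1)
KMNPRW@5: {G,T} ∩ {A,C,G,T} = {G,T} (intersection, +0)
per-site changes: [2, 2, 3, 4, 4, 4]; total = 19

A,G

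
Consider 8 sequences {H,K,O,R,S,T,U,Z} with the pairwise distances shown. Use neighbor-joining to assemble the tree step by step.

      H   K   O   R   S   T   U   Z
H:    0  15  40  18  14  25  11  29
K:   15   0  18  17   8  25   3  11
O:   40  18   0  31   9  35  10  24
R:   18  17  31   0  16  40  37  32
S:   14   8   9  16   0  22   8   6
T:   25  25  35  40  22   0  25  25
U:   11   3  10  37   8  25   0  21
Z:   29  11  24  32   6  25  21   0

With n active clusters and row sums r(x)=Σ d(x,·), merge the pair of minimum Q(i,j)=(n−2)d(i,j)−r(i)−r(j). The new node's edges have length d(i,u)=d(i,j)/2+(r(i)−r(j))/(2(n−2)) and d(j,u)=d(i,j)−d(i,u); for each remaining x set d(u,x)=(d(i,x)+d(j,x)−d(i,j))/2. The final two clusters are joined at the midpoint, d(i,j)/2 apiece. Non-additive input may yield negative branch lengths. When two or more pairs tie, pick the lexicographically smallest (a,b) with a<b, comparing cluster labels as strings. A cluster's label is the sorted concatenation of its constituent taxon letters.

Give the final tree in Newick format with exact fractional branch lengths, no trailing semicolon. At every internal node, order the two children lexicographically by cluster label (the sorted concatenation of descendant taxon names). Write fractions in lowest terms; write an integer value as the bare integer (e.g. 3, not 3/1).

iteration 1: select H,R (d=18, Q=-235); attach at lengths (23/4, 49/4); label the merged cluster HR
  updated: d(HR,K)=7, d(HR,O)=53/2, d(HR,S)=6, d(HR,T)=47/2, d(HR,U)=15, d(HR,Z)=43/2
iteration 2: select O,U (d=10, Q=-309/2); attach at lengths (181/20, 19/20); label the merged cluster OU
  updated: d(HR,OU)=63/4, d(K,OU)=11/2, d(OU,S)=7/2, d(OU,T)=25, d(OU,Z)=35/2
iteration 3: select S,Z (d=6, Q=-205/2); attach at lengths (-23/16, 119/16); label the merged cluster SZ
  updated: d(HR,SZ)=43/4, d(K,SZ)=13/2, d(OU,SZ)=15/2, d(SZ,T)=41/2
iteration 4: select K,OU (d=11/2, Q=-325/4); attach at lengths (9/8, 35/8); label the merged cluster KOU
  updated: d(HR,KOU)=69/8, d(KOU,SZ)=17/4, d(KOU,T)=89/4
iteration 5: select HR,T (d=47/2, Q=-497/8); attach at lengths (189/32, 563/32); label the merged cluster HRT
  updated: d(HRT,KOU)=59/16, d(HRT,SZ)=31/8
iteration 6: select HRT,KOU (d=59/16, Q=-189/16); attach at lengths (53/32, 65/32); label the merged cluster HKORTU
  updated: d(HKORTU,SZ)=71/32
iteration 7: select HKORTU,SZ (d=71/32); attach at lengths (71/64, 71/64); label the merged cluster HKORSTUZ
final tree: ((((H:23/4,R:49/4):189/32,T:563/32):53/32,(K:9/8,(O:181/20,U:19/20):35/8):65/32):71/64,(S:-23/16,Z:119/16):71/64)
total length: 2205/32

((((H:23/4,R:49/4):189/32,T:563/32):53/32,(K:9/8,(O:181/20,U:19/20):35/8):65/32):71/64,(S:-23/16,Z:119/16):71/64)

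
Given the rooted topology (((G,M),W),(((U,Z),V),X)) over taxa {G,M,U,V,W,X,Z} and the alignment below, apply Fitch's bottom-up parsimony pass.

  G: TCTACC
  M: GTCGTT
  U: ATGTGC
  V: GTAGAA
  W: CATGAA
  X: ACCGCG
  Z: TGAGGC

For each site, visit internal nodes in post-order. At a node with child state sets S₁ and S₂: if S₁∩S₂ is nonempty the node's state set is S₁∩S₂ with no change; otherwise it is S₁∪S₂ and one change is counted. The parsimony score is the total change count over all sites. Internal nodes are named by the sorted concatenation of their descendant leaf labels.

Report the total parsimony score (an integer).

GM@0: {T} ∪ {G} = {G,T} (union, +1)
GMW@0: {G,T} ∪ {C} = {C,G,T} (union, +1)
UZ@0: {A} ∪ {T} = {A,T} (union, +1)
UVZ@0: {A,T} ∪ {G} = {A,G,T} (union, +1)
UVXZ@0: {A,G,T} ∩ {A} = {A} (intersection, +0)
GMUVWXZ@0: {C,G,T} ∪ {A} = {A,C,G,T} (union, +1)
GM@1: {C} ∪ {T} = {C,T} (union, +1)
GMW@1: {C,T} ∪ {A} = {A,C,T} (union, +1)
UZ@1: {T} ∪ {G} = {G,T} (union, +1)
UVZ@1: {G,T} ∩ {T} = {T} (intersection, +0)
UVXZ@1: {T} ∪ {C} = {C,T} (union, +1)
GMUVWXZ@1: {A,C,T} ∩ {C,T} = {C,T} (intersection, +0)
GM@2: {T} ∪ {C} = {C,T} (union, +1)
GMW@2: {C,T} ∩ {T} = {T} (intersection, +0)
UZ@2: {G} ∪ {A} = {A,G} (union, +1)
UVZ@2: {A,G} ∩ {A} = {A} (intersection, +0)
UVXZ@2: {A} ∪ {C} = {A,C} (union, +1)
GMUVWXZ@2: {T} ∪ {A,C} = {A,C,T} (union, +1)
GM@3: {A} ∪ {G} = {A,G} (union, +1)
GMW@3: {A,G} ∩ {G} = {G} (intersection, +0)
UZ@3: {T} ∪ {G} = {G,T} (union, +1)
UVZ@3: {G,T} ∩ {G} = {G} (intersection, +0)
UVXZ@3: {G} ∩ {G} = {G} (intersection, +0)
GMUVWXZ@3: {G} ∩ {G} = {G} (intersection, +0)
GM@4: {C} ∪ {T} = {C,T} (union, +1)
GMW@4: {C,T} ∪ {A} = {A,C,T} (union, +1)
UZ@4: {G} ∩ {G} = {G} (intersection, +0)
UVZ@4: {G} ∪ {A} = {A,G} (union, +1)
UVXZ@4: {A,G} ∪ {C} = {A,C,G} (union, +1)
GMUVWXZ@4: {A,C,T} ∩ {A,C,G} = {A,C} (intersection, +0)
GM@5: {C} ∪ {T} = {C,T} (union, +1)
GMW@5: {C,T} ∪ {A} = {A,C,T} (union, +1)
UZ@5: {C} ∩ {C} = {C} (intersection, +0)
UVZ@5: {C} ∪ {A} = {A,C} (union, +1)
UVXZ@5: {A,C} ∪ {G} = {A,C,G} (union, +1)
GMUVWXZ@5: {A,C,T} ∩ {A,C,G} = {A,C} (intersection, +0)
per-site changes: [5, 4, 4, 2, 4, 4]; total = 23

23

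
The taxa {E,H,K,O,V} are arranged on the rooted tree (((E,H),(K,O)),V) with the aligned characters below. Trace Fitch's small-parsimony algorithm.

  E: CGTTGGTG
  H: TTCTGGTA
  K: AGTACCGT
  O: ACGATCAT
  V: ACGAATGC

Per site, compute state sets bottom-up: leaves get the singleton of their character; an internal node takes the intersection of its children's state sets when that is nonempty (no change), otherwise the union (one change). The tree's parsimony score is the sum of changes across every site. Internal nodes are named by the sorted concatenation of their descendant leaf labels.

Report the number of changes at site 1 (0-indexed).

3

site 0, node EH: E={C} ∪ H={T} → {C,T} (+1)
site 0, node KO: K={A} ∩ O={A} → {A} (+0)
site 0, node EHKO: EH={C,T} ∪ KO={A} → {A,C,T} (+1)
site 0, node EHKOV: EHKO={A,C,T} ∩ V={A} → {A} (+0)
site 1, node EH: E={G} ∪ H={T} → {G,T} (+1)
site 1, node KO: K={G} ∪ O={C} → {C,G} (+1)
site 1, node EHKO: EH={G,T} ∩ KO={C,G} → {G} (+0)
site 1, node EHKOV: EHKO={G} ∪ V={C} → {C,G} (+1)
site 2, node EH: E={T} ∪ H={C} → {C,T} (+1)
site 2, node KO: K={T} ∪ O={G} → {G,T} (+1)
site 2, node EHKO: EH={C,T} ∩ KO={G,T} → {T} (+0)
site 2, node EHKOV: EHKO={T} ∪ V={G} → {G,T} (+1)
site 3, node EH: E={T} ∩ H={T} → {T} (+0)
site 3, node KO: K={A} ∩ O={A} → {A} (+0)
site 3, node EHKO: EH={T} ∪ KO={A} → {A,T} (+1)
site 3, node EHKOV: EHKO={A,T} ∩ V={A} → {A} (+0)
site 4, node EH: E={G} ∩ H={G} → {G} (+0)
site 4, node KO: K={C} ∪ O={T} → {C,T} (+1)
site 4, node EHKO: EH={G} ∪ KO={C,T} → {C,G,T} (+1)
site 4, node EHKOV: EHKO={C,G,T} ∪ V={A} → {A,C,G,T} (+1)
site 5, node EH: E={G} ∩ H={G} → {G} (+0)
site 5, node KO: K={C} ∩ O={C} → {C} (+0)
site 5, node EHKO: EH={G} ∪ KO={C} → {C,G} (+1)
site 5, node EHKOV: EHKO={C,G} ∪ V={T} → {C,G,T} (+1)
site 6, node EH: E={T} ∩ H={T} → {T} (+0)
site 6, node KO: K={G} ∪ O={A} → {A,G} (+1)
site 6, node EHKO: EH={T} ∪ KO={A,G} → {A,G,T} (+1)
site 6, node EHKOV: EHKO={A,G,T} ∩ V={G} → {G} (+0)
site 7, node EH: E={G} ∪ H={A} → {A,G} (+1)
site 7, node KO: K={T} ∩ O={T} → {T} (+0)
site 7, node EHKO: EH={A,G} ∪ KO={T} → {A,G,T} (+1)
site 7, node EHKOV: EHKO={A,G,T} ∪ V={C} → {A,C,G,T} (+1)
per-site changes: [2, 3, 3, 1, 3, 2, 2, 3]; total = 19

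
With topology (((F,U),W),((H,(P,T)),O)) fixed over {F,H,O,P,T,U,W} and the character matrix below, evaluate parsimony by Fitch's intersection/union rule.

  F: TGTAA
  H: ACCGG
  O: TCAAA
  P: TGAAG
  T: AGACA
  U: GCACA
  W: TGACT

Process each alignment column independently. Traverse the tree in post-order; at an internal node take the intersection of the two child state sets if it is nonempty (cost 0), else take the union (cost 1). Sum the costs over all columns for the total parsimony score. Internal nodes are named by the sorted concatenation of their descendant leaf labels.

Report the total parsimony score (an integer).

[col 0] FU: children F:{T}, U:{G} ∪→ {G,T}; cost 1
[col 0] FUW: children FU:{G,T}, W:{T} ∩→ {T}; cost 0
[col 0] PT: children P:{T}, T:{A} ∪→ {A,T}; cost 1
[col 0] HPT: children H:{A}, PT:{A,T} ∩→ {A}; cost 0
[col 0] HOPT: children HPT:{A}, O:{T} ∪→ {A,T}; cost 1
[col 0] FHOPTUW: children FUW:{T}, HOPT:{A,T} ∩→ {T}; cost 0
[col 1] FU: children F:{G}, U:{C} ∪→ {C,G}; cost 1
[col 1] FUW: children FU:{C,G}, W:{G} ∩→ {G}; cost 0
[col 1] PT: children P:{G}, T:{G} ∩→ {G}; cost 0
[col 1] HPT: children H:{C}, PT:{G} ∪→ {C,G}; cost 1
[col 1] HOPT: children HPT:{C,G}, O:{C} ∩→ {C}; cost 0
[col 1] FHOPTUW: children FUW:{G}, HOPT:{C} ∪→ {C,G}; cost 1
[col 2] FU: children F:{T}, U:{A} ∪→ {A,T}; cost 1
[col 2] FUW: children FU:{A,T}, W:{A} ∩→ {A}; cost 0
[col 2] PT: children P:{A}, T:{A} ∩→ {A}; cost 0
[col 2] HPT: children H:{C}, PT:{A} ∪→ {A,C}; cost 1
[col 2] HOPT: children HPT:{A,C}, O:{A} ∩→ {A}; cost 0
[col 2] FHOPTUW: children FUW:{A}, HOPT:{A} ∩→ {A}; cost 0
[col 3] FU: children F:{A}, U:{C} ∪→ {A,C}; cost 1
[col 3] FUW: children FU:{A,C}, W:{C} ∩→ {C}; cost 0
[col 3] PT: children P:{A}, T:{C} ∪→ {A,C}; cost 1
[col 3] HPT: children H:{G}, PT:{A,C} ∪→ {A,C,G}; cost 1
[col 3] HOPT: children HPT:{A,C,G}, O:{A} ∩→ {A}; cost 0
[col 3] FHOPTUW: children FUW:{C}, HOPT:{A} ∪→ {A,C}; cost 1
[col 4] FU: children F:{A}, U:{A} ∩→ {A}; cost 0
[col 4] FUW: children FU:{A}, W:{T} ∪→ {A,T}; cost 1
[col 4] PT: children P:{G}, T:{A} ∪→ {A,G}; cost 1
[col 4] HPT: children H:{G}, PT:{A,G} ∩→ {G}; cost 0
[col 4] HOPT: children HPT:{G}, O:{A} ∪→ {A,G}; cost 1
[col 4] FHOPTUW: children FUW:{A,T}, HOPT:{A,G} ∩→ {A}; cost 0
per-site changes: [3, 3, 2, 4, 3]; total = 15

15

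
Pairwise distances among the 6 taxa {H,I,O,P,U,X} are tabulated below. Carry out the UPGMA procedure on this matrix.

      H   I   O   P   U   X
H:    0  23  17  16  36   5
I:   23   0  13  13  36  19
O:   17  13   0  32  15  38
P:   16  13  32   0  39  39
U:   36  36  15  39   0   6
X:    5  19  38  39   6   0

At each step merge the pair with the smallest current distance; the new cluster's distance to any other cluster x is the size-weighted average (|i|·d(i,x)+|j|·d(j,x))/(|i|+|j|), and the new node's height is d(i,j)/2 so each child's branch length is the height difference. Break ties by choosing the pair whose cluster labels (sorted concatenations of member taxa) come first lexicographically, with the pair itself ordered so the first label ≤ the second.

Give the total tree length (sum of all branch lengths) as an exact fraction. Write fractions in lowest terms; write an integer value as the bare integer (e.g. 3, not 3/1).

1. join H+X (d=5) ⇒ HX; edges |H|=5/2, |X|=5/2
  updated: d(HX,I)=21, d(HX,O)=55/2, d(HX,P)=55/2, d(HX,U)=21
2. join I+O (d=13) ⇒ IO; edges |I|=13/2, |O|=13/2
  updated: d(HX,IO)=97/4, d(IO,P)=45/2, d(IO,U)=51/2
3. join HX+U (d=21) ⇒ HUX; edges |HX|=8, |U|=21/2
  updated: d(HUX,IO)=74/3, d(HUX,P)=94/3
4. join IO+P (d=45/2) ⇒ IOP; edges |IO|=19/4, |P|=45/4
  updated: d(HUX,IOP)=242/9
5. join HUX+IOP (d=242/9) ⇒ HIOPUX; edges |HUX|=53/18, |IOP|=79/36
final tree: (((H:5/2,X:5/2):8,U:21/2):53/18,((I:13/2,O:13/2):19/4,P:45/4):79/36)
total length: 2075/36

2075/36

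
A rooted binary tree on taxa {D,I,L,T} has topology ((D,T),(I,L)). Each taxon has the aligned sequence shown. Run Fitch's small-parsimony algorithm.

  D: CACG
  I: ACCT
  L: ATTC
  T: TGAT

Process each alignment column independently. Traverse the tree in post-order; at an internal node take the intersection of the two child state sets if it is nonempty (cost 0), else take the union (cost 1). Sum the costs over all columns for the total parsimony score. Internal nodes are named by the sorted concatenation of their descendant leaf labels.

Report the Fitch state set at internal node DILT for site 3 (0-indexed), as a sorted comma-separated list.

T

site 0, node DT: D={C} ∪ T={T} → {C,T} (+1)
site 0, node IL: I={A} ∩ L={A} → {A} (+0)
site 0, node DILT: DT={C,T} ∪ IL={A} → {A,C,T} (+1)
site 1, node DT: D={A} ∪ T={G} → {A,G} (+1)
site 1, node IL: I={C} ∪ L={T} → {C,T} (+1)
site 1, node DILT: DT={A,G} ∪ IL={C,T} → {A,C,G,T} (+1)
site 2, node DT: D={C} ∪ T={A} → {A,C} (+1)
site 2, node IL: I={C} ∪ L={T} → {C,T} (+1)
site 2, node DILT: DT={A,C} ∩ IL={C,T} → {C} (+0)
site 3, node DT: D={G} ∪ T={T} → {G,T} (+1)
site 3, node IL: I={T} ∪ L={C} → {C,T} (+1)
site 3, node DILT: DT={G,T} ∩ IL={C,T} → {T} (+0)
per-site changes: [2, 3, 2, 2]; total = 9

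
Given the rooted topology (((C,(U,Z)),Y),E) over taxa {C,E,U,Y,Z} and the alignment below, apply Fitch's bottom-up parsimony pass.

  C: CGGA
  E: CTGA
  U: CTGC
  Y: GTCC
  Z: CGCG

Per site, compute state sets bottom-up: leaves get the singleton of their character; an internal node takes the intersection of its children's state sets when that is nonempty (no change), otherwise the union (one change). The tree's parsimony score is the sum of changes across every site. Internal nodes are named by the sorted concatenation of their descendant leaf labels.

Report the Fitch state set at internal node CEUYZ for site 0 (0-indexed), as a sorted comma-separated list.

C

[col 0] UZ: children U:{C}, Z:{C} ∩→ {C}; cost 0
[col 0] CUZ: children C:{C}, UZ:{C} ∩→ {C}; cost 0
[col 0] CUYZ: children CUZ:{C}, Y:{G} ∪→ {C,G}; cost 1
[col 0] CEUYZ: children CUYZ:{C,G}, E:{C} ∩→ {C}; cost 0
[col 1] UZ: children U:{T}, Z:{G} ∪→ {G,T}; cost 1
[col 1] CUZ: children C:{G}, UZ:{G,T} ∩→ {G}; cost 0
[col 1] CUYZ: children CUZ:{G}, Y:{T} ∪→ {G,T}; cost 1
[col 1] CEUYZ: children CUYZ:{G,T}, E:{T} ∩→ {T}; cost 0
[col 2] UZ: children U:{G}, Z:{C} ∪→ {C,G}; cost 1
[col 2] CUZ: children C:{G}, UZ:{C,G} ∩→ {G}; cost 0
[col 2] CUYZ: children CUZ:{G}, Y:{C} ∪→ {C,G}; cost 1
[col 2] CEUYZ: children CUYZ:{C,G}, E:{G} ∩→ {G}; cost 0
[col 3] UZ: children U:{C}, Z:{G} ∪→ {C,G}; cost 1
[col 3] CUZ: children C:{A}, UZ:{C,G} ∪→ {A,C,G}; cost 1
[col 3] CUYZ: children CUZ:{A,C,G}, Y:{C} ∩→ {C}; cost 0
[col 3] CEUYZ: children CUYZ:{C}, E:{A} ∪→ {A,C}; cost 1
per-site changes: [1, 2, 2, 3]; total = 8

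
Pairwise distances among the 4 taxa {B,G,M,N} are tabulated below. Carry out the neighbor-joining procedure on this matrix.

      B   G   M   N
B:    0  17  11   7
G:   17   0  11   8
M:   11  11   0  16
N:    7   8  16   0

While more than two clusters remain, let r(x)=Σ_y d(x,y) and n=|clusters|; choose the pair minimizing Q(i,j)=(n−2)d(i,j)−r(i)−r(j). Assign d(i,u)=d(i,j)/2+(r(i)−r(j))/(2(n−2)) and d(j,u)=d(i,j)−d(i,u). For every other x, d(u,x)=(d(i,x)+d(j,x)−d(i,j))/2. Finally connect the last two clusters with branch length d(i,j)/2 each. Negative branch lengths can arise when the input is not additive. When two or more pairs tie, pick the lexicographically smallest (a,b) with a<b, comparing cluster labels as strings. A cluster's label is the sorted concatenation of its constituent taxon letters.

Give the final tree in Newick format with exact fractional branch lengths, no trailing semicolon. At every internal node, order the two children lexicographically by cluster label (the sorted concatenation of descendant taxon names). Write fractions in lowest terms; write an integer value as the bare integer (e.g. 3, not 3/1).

iteration 1: select B,N (d=7, Q=-52); attach at lengths (9/2, 5/2); label the merged cluster BN
  updated: d(BN,G)=9, d(BN,M)=10
iteration 2: select BN,G (d=9, Q=-30); attach at lengths (4, 5); label the merged cluster BGN
  updated: d(BGN,M)=6
iteration 3: select BGN,M (d=6); attach at lengths (3, 3); label the merged cluster BGMN
final tree: (((B:9/2,N:5/2):4,G:5):3,M:3)
total length: 22

(((B:9/2,N:5/2):4,G:5):3,M:3)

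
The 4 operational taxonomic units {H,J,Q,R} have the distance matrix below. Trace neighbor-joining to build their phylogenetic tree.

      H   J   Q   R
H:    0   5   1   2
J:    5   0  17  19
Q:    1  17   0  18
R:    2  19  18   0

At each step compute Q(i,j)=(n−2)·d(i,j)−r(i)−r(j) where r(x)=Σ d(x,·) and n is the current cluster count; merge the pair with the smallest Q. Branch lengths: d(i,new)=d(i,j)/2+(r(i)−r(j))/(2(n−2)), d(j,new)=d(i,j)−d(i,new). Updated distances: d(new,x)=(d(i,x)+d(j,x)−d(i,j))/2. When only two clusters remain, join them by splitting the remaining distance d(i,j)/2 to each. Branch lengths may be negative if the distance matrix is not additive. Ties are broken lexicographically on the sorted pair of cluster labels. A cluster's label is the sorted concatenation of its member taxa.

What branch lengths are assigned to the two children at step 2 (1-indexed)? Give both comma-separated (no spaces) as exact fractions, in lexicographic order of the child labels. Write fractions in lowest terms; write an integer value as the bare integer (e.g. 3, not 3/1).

5/4,39/4

iteration 1: select H,R (d=2, Q=-43); attach at lengths (-27/4, 35/4); label the merged cluster HR
  updated: d(HR,J)=11, d(HR,Q)=17/2
iteration 2: select HR,J (d=11, Q=-73/2); attach at lengths (5/4, 39/4); label the merged cluster HJR
  updated: d(HJR,Q)=29/4
iteration 3: select HJR,Q (d=29/4); attach at lengths (29/8, 29/8); label the merged cluster HJQR
final tree: (((H:-27/4,R:35/4):5/4,J:39/4):29/8,Q:29/8)
total length: 81/4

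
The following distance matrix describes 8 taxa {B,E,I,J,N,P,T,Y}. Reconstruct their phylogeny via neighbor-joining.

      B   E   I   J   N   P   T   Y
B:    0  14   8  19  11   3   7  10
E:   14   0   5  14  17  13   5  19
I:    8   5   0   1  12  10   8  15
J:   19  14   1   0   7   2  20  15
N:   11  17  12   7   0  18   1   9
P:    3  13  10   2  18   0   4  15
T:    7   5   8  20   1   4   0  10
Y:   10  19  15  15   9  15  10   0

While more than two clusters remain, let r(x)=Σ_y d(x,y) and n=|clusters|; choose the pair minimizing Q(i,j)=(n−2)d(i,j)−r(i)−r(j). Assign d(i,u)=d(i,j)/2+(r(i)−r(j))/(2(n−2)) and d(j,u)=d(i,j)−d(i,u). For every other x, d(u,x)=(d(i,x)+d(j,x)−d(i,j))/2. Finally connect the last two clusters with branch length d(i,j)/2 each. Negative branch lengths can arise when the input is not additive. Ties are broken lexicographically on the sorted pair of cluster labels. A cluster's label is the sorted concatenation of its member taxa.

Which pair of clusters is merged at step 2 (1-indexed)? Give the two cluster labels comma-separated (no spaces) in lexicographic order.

B,P

1. join I+J (d=1, Q=-131) ⇒ IJ; edges |I|=-13/12, |J|=25/12
  updated: d(B,IJ)=13, d(E,IJ)=9, d(IJ,N)=9, d(IJ,P)=11/2, d(IJ,T)=27/2, d(IJ,Y)=29/2
2. join B+P (d=3, Q=-203/2) ⇒ BP; edges |B|=29/20, |P|=31/20
  updated: d(BP,E)=12, d(BP,IJ)=31/4, d(BP,N)=13, d(BP,T)=4, d(BP,Y)=11
3. join E+IJ (d=9, Q=-319/4) ⇒ EIJ; edges |E|=177/32, |IJ|=111/32
  updated: d(BP,EIJ)=43/8, d(EIJ,N)=17/2, d(EIJ,T)=19/4, d(EIJ,Y)=49/4
4. join N+T (d=1, Q=-193/4) ⇒ NT; edges |N|=59/24, |T|=-35/24
  updated: d(BP,NT)=8, d(EIJ,NT)=49/8, d(NT,Y)=9
5. join BP+EIJ (d=43/8, Q=-299/8) ⇒ BEIJP; edges |BP|=91/32, |EIJ|=81/32
  updated: d(BEIJP,NT)=35/8, d(BEIJP,Y)=143/16
6. join BEIJP+NT (d=35/8, Q=-357/16) ⇒ BEIJNPT; edges |BEIJP|=69/32, |NT|=71/32
  updated: d(BEIJNPT,Y)=217/32
7. join BEIJNPT+Y (d=217/32) ⇒ BEIJNPTY; edges |BEIJNPT|=217/64, |Y|=217/64
final tree: ((((B:29/20,P:31/20):91/32,(E:177/32,(I:-13/12,J:25/12):111/32):81/32):69/32,(N:59/24,T:-35/24):71/32):217/64,Y:217/64)
total length: 977/32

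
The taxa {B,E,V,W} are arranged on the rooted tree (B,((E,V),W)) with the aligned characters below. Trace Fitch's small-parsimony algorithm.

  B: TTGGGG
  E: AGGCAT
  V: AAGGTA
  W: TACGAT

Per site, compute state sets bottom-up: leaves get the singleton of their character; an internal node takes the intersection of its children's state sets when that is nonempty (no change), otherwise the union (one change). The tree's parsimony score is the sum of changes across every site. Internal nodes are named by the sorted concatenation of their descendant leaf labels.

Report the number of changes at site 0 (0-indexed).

1

[col 0] EV: children E:{A}, V:{A} ∩→ {A}; cost 0
[col 0] EVW: children EV:{A}, W:{T} ∪→ {A,T}; cost 1
[col 0] BEVW: children B:{T}, EVW:{A,T} ∩→ {T}; cost 0
[col 1] EV: children E:{G}, V:{A} ∪→ {A,G}; cost 1
[col 1] EVW: children EV:{A,G}, W:{A} ∩→ {A}; cost 0
[col 1] BEVW: children B:{T}, EVW:{A} ∪→ {A,T}; cost 1
[col 2] EV: children E:{G}, V:{G} ∩→ {G}; cost 0
[col 2] EVW: children EV:{G}, W:{C} ∪→ {C,G}; cost 1
[col 2] BEVW: children B:{G}, EVW:{C,G} ∩→ {G}; cost 0
[col 3] EV: children E:{C}, V:{G} ∪→ {C,G}; cost 1
[col 3] EVW: children EV:{C,G}, W:{G} ∩→ {G}; cost 0
[col 3] BEVW: children B:{G}, EVW:{G} ∩→ {G}; cost 0
[col 4] EV: children E:{A}, V:{T} ∪→ {A,T}; cost 1
[col 4] EVW: children EV:{A,T}, W:{A} ∩→ {A}; cost 0
[col 4] BEVW: children B:{G}, EVW:{A} ∪→ {A,G}; cost 1
[col 5] EV: children E:{T}, V:{A} ∪→ {A,T}; cost 1
[col 5] EVW: children EV:{A,T}, W:{T} ∩→ {T}; cost 0
[col 5] BEVW: children B:{G}, EVW:{T} ∪→ {G,T}; cost 1
per-site changes: [1, 2, 1, 1, 2, 2]; total = 9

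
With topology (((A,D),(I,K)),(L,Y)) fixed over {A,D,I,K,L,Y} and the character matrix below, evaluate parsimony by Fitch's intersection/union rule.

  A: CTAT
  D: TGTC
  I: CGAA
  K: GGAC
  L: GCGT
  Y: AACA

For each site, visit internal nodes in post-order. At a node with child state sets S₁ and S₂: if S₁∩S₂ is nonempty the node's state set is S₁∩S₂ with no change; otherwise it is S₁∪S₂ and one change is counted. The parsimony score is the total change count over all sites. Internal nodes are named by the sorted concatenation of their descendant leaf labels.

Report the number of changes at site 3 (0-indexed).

site 0, node AD: A={C} ∪ D={T} → {C,T} (+1)
site 0, node IK: I={C} ∪ K={G} → {C,G} (+1)
site 0, node ADIK: AD={C,T} ∩ IK={C,G} → {C} (+0)
site 0, node LY: L={G} ∪ Y={A} → {A,G} (+1)
site 0, node ADIKLY: ADIK={C} ∪ LY={A,G} → {A,C,G} (+1)
site 1, node AD: A={T} ∪ D={G} → {G,T} (+1)
site 1, node IK: I={G} ∩ K={G} → {G} (+0)
site 1, node ADIK: AD={G,T} ∩ IK={G} → {G} (+0)
site 1, node LY: L={C} ∪ Y={A} → {A,C} (+1)
site 1, node ADIKLY: ADIK={G} ∪ LY={A,C} → {A,C,G} (+1)
site 2, node AD: A={A} ∪ D={T} → {A,T} (+1)
site 2, node IK: I={A} ∩ K={A} → {A} (+0)
site 2, node ADIK: AD={A,T} ∩ IK={A} → {A} (+0)
site 2, node LY: L={G} ∪ Y={C} → {C,G} (+1)
site 2, node ADIKLY: ADIK={A} ∪ LY={C,G} → {A,C,G} (+1)
site 3, node AD: A={T} ∪ D={C} → {C,T} (+1)
site 3, node IK: I={A} ∪ K={C} → {A,C} (+1)
site 3, node ADIK: AD={C,T} ∩ IK={A,C} → {C} (+0)
site 3, node LY: L={T} ∪ Y={A} → {A,T} (+1)
site 3, node ADIKLY: ADIK={C} ∪ LY={A,T} → {A,C,T} (+1)
per-site changes: [4, 3, 3, 4]; total = 14

4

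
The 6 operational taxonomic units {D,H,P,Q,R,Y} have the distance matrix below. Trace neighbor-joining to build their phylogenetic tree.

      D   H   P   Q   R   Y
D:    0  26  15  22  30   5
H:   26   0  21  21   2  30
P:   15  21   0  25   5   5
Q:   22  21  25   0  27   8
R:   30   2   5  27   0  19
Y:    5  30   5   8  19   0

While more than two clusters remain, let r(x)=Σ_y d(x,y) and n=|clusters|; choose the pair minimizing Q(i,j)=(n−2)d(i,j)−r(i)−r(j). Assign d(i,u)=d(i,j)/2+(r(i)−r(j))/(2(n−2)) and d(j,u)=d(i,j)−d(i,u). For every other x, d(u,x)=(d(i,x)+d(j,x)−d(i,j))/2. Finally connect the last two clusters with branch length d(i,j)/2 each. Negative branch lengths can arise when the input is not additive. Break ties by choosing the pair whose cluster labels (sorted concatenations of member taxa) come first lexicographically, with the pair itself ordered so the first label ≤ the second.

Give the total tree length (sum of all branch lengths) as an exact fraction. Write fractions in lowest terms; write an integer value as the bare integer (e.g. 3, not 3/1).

621/16

step 1: merge (H,R) at d=2, Q=-175; branch lengths H→25/8, R→-9/8; new cluster HR
  updated: d(D,HR)=27, d(HR,P)=12, d(HR,Q)=23, d(HR,Y)=47/2
step 2: merge (HR,P) at d=12, Q=-213/2; branch lengths HR→43/4, P→5/4; new cluster HPR
  updated: d(D,HPR)=15, d(HPR,Q)=18, d(HPR,Y)=33/4
step 3: merge (D,HPR) at d=15, Q=-213/4; branch lengths D→123/16, HPR→117/16; new cluster DHPR
  updated: d(DHPR,Q)=25/2, d(DHPR,Y)=-7/8
step 4: merge (DHPR,Q) at d=25/2, Q=-157/8; branch lengths DHPR→29/16, Q→171/16; new cluster DHPQR
  updated: d(DHPQR,Y)=-43/16
step 5: merge (DHPQR,Y) at d=-43/16; branch lengths DHPQR→-43/32, Y→-43/32; new cluster DHPQRY
final tree: (((D:123/16,((H:25/8,R:-9/8):43/4,P:5/4):117/16):29/16,Q:171/16):-43/32,Y:-43/32)
total length: 621/16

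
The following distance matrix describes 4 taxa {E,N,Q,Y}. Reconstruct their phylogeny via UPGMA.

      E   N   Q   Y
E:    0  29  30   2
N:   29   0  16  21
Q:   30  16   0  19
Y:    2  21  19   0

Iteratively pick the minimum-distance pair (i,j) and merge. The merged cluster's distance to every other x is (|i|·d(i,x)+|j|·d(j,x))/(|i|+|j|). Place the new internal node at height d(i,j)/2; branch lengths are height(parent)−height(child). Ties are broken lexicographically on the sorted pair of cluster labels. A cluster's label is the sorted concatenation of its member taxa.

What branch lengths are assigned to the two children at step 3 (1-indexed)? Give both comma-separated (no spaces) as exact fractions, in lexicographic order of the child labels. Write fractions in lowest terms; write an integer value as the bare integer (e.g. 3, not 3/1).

91/8,35/8

step 1: merge (E,Y) at d=2; branch lengths E→1, Y→1; new cluster EY
  updated: d(EY,N)=25, d(EY,Q)=49/2
step 2: merge (N,Q) at d=16; branch lengths N→8, Q→8; new cluster NQ
  updated: d(EY,NQ)=99/4
step 3: merge (EY,NQ) at d=99/4; branch lengths EY→91/8, NQ→35/8; new cluster ENQY
final tree: ((E:1,Y:1):91/8,(N:8,Q:8):35/8)
total length: 135/4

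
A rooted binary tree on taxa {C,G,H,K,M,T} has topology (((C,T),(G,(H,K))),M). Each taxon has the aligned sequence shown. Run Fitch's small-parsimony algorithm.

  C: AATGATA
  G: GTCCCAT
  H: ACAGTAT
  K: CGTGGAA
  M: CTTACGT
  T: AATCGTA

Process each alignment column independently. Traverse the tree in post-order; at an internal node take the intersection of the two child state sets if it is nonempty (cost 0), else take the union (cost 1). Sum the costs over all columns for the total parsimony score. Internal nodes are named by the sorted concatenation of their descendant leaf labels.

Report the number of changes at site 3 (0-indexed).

3

CT@0: {A} ∩ {A} = {A} (intersection, +0)
HK@0: {A} ∪ {C} = {A,C} (union, +1)
GHK@0: {G} ∪ {A,C} = {A,C,G} (union, +1)
CGHKT@0: {A} ∩ {A,C,G} = {A} (intersection, +0)
CGHKMT@0: {A} ∪ {C} = {A,C} (union, +1)
CT@1: {A} ∩ {A} = {A} (intersection, +0)
HK@1: {C} ∪ {G} = {C,G} (union, +1)
GHK@1: {T} ∪ {C,G} = {C,G,T} (union, +1)
CGHKT@1: {A} ∪ {C,G,T} = {A,C,G,T} (union, +1)
CGHKMT@1: {A,C,G,T} ∩ {T} = {T} (intersection, +0)
CT@2: {T} ∩ {T} = {T} (intersection, +0)
HK@2: {A} ∪ {T} = {A,T} (union, +1)
GHK@2: {C} ∪ {A,T} = {A,C,T} (union, +1)
CGHKT@2: {T} ∩ {A,C,T} = {T} (intersection, +0)
CGHKMT@2: {T} ∩ {T} = {T} (intersection, +0)
CT@3: {G} ∪ {C} = {C,G} (union, +1)
HK@3: {G} ∩ {G} = {G} (intersection, +0)
GHK@3: {C} ∪ {G} = {C,G} (union, +1)
CGHKT@3: {C,G} ∩ {C,G} = {C,G} (intersection, +0)
CGHKMT@3: {C,G} ∪ {A} = {A,C,G} (union, +1)
CT@4: {A} ∪ {G} = {A,G} (union, +1)
HK@4: {T} ∪ {G} = {G,T} (union, +1)
GHK@4: {C} ∪ {G,T} = {C,G,T} (union, +1)
CGHKT@4: {A,G} ∩ {C,G,T} = {G} (intersection, +0)
CGHKMT@4: {G} ∪ {C} = {C,G} (union, +1)
CT@5: {T} ∩ {T} = {T} (intersection, +0)
HK@5: {A} ∩ {A} = {A} (intersection, +0)
GHK@5: {A} ∩ {A} = {A} (intersection, +0)
CGHKT@5: {T} ∪ {A} = {A,T} (union, +1)
CGHKMT@5: {A,T} ∪ {G} = {A,G,T} (union, +1)
CT@6: {A} ∩ {A} = {A} (intersection, +0)
HK@6: {T} ∪ {A} = {A,T} (union, +1)
GHK@6: {T} ∩ {A,T} = {T} (intersection, +0)
CGHKT@6: {A} ∪ {T} = {A,T} (union, +1)
CGHKMT@6: {A,T} ∩ {T} = {T} (intersection, +0)
per-site changes: [3, 3, 2, 3, 4, 2, 2]; total = 19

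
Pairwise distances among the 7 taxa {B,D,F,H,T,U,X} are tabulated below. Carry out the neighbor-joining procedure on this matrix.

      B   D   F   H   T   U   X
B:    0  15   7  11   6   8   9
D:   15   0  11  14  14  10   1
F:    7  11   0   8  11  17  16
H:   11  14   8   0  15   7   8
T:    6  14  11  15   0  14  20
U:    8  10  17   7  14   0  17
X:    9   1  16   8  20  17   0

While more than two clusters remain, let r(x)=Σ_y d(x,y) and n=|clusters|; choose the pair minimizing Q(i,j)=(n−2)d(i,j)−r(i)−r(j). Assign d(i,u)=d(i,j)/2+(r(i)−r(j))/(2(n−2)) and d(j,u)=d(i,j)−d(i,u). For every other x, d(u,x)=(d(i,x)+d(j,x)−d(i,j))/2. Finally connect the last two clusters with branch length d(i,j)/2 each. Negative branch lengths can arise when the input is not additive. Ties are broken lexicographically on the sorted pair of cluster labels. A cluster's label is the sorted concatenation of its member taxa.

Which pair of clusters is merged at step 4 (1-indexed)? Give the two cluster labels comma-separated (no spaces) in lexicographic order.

iteration 1: select D,X (d=1, Q=-131); attach at lengths (-1/10, 11/10); label the merged cluster DX
  updated: d(B,DX)=23/2, d(DX,F)=13, d(DX,H)=21/2, d(DX,T)=33/2, d(DX,U)=13
iteration 2: select H,U (d=7, Q=-165/2); attach at lengths (41/16, 71/16); label the merged cluster HU
  updated: d(B,HU)=6, d(DX,HU)=33/4, d(F,HU)=9, d(HU,T)=11
iteration 3: select DX,HU (d=33/4, Q=-235/4); attach at lengths (53/8, 13/8); label the merged cluster DHUX
  updated: d(B,DHUX)=37/8, d(DHUX,F)=55/8, d(DHUX,T)=77/8
iteration 4: select B,T (d=6, Q=-129/4); attach at lengths (3/4, 21/4); label the merged cluster BT
  updated: d(BT,DHUX)=33/8, d(BT,F)=6
iteration 5: select BT,DHUX (d=33/8, Q=-17); attach at lengths (13/8, 5/2); label the merged cluster BDHTUX
  updated: d(BDHTUX,F)=35/8
iteration 6: select BDHTUX,F (d=35/8); attach at lengths (35/16, 35/16); label the merged cluster BDFHTUX
final tree: (((B:3/4,T:21/4):13/8,((D:-1/10,X:11/10):53/8,(H:41/16,U:71/16):13/8):5/2):35/16,F:35/16)
total length: 123/4

B,T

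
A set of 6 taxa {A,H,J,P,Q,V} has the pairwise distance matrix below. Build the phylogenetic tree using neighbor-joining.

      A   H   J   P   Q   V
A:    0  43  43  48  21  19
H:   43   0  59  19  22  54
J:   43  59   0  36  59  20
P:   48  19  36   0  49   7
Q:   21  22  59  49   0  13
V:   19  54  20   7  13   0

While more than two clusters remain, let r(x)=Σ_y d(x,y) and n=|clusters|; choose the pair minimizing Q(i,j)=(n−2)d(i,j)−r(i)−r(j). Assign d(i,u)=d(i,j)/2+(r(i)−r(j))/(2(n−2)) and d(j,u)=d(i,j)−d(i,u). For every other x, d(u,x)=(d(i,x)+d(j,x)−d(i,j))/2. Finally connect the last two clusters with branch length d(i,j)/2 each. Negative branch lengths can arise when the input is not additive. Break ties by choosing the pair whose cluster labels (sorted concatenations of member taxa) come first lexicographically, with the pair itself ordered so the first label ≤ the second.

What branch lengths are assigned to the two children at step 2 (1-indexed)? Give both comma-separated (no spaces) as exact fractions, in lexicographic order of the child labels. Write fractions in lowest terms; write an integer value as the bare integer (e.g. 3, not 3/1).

21/2,21/2

step 1: merge (H,P) at d=19, Q=-280; branch lengths H→57/4, P→19/4; new cluster HP
  updated: d(A,HP)=36, d(HP,J)=38, d(HP,Q)=26, d(HP,V)=21
step 2: merge (A,Q) at d=21, Q=-175; branch lengths A→21/2, Q→21/2; new cluster AQ
  updated: d(AQ,HP)=41/2, d(AQ,J)=81/2, d(AQ,V)=11/2
step 3: merge (AQ,HP) at d=41/2, Q=-105; branch lengths AQ→7, HP→27/2; new cluster AHPQ
  updated: d(AHPQ,J)=29, d(AHPQ,V)=3
step 4: merge (AHPQ,J) at d=29, Q=-52; branch lengths AHPQ→6, J→23; new cluster AHJPQ
  updated: d(AHJPQ,V)=-3
step 5: merge (AHJPQ,V) at d=-3; branch lengths AHJPQ→-3/2, V→-3/2; new cluster AHJPQV
final tree: ((((A:21/2,Q:21/2):7,(H:57/4,P:19/4):27/2):6,J:23):-3/2,V:-3/2)
total length: 173/2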